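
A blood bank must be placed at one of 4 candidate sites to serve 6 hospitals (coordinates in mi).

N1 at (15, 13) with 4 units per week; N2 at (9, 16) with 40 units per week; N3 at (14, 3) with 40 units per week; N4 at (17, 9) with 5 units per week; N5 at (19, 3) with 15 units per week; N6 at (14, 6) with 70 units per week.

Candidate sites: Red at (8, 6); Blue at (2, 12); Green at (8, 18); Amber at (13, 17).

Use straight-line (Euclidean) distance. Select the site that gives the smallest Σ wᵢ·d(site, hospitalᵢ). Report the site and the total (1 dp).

Red, total 1348.4 mi

Total weighted distance at each candidate:
  Red (8, 6): total = 1348.4
  Blue (2, 12): total = 2278.8
  Green (8, 18): total = 2051.9
  Amber (13, 17): total = 1790.6
Minimum is at Red with total 1348.4 mi.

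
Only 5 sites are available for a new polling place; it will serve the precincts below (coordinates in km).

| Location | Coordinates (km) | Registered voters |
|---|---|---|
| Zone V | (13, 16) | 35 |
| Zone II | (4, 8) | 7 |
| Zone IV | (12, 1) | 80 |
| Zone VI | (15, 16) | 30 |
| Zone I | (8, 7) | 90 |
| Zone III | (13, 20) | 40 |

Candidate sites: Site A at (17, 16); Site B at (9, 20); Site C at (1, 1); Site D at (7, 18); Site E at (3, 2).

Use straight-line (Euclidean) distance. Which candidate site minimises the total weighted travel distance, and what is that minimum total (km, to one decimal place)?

Site A, total 2943.5 km

Total weighted distance at each candidate:
  Site A (17, 16): total = 2943.5
  Site B (9, 20): total = 3377.6
  Site C (1, 1): total = 3949.8
  Site D (7, 18): total = 3206.5
  Site E (3, 2): total = 3382.4
Minimum is at Site A with total 2943.5 km.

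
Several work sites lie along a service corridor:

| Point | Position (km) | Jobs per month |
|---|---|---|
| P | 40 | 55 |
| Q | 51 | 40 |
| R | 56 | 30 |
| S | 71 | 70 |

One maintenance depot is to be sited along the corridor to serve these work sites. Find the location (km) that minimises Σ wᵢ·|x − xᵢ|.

x = 56

For a sum of weighted absolute distances on a line, the optimum is the weighted median (not the mean). Total weight W = 195; half-weight = 97.5.
Sort by position and accumulate weight:
  km 40 (P, w=55) → cum 55
  km 51 (Q, w=40) → cum 95
  km 56 (R, w=30) → cum 125  ≥ 97.5 → median here
  km 71 (S, w=70) → cum 195
Optimal location: km 56.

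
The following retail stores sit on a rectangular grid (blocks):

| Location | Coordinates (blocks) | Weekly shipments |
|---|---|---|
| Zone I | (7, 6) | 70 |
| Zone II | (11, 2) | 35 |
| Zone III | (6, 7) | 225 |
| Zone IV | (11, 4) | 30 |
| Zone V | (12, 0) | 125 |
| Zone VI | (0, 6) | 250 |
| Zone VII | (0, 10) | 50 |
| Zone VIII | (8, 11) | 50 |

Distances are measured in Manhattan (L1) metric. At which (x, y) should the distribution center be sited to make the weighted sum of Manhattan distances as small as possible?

(6, 6)

Manhattan distance separates: Σwᵢ(|x−xᵢ|+|y−yᵢ|) = Σwᵢ|x−xᵢ| + Σwᵢ|y−yᵢ|, so x and y are optimised independently as 1-D weighted medians.
Total weight W = 835; half = 417.5.
x-coordinate, sorted with cumulative weight:
  x=0 (Zone VI, w=250) cum 250
  x=0 (Zone VII, w=50) cum 300
  x=6 (Zone III, w=225) cum 525  ← median
  x=7 (Zone I, w=70) cum 595
  x=8 (Zone VIII, w=50) cum 645
  x=11 (Zone II, w=35) cum 680
  x=11 (Zone IV, w=30) cum 710
  x=12 (Zone V, w=125) cum 835
⇒ x* = 6
y-coordinate, sorted with cumulative weight:
  y=0 (Zone V, w=125) cum 125
  y=2 (Zone II, w=35) cum 160
  y=4 (Zone IV, w=30) cum 190
  y=6 (Zone I, w=70) cum 260
  y=6 (Zone VI, w=250) cum 510  ← median
  y=7 (Zone III, w=225) cum 735
  y=10 (Zone VII, w=50) cum 785
  y=11 (Zone VIII, w=50) cum 835
⇒ y* = 6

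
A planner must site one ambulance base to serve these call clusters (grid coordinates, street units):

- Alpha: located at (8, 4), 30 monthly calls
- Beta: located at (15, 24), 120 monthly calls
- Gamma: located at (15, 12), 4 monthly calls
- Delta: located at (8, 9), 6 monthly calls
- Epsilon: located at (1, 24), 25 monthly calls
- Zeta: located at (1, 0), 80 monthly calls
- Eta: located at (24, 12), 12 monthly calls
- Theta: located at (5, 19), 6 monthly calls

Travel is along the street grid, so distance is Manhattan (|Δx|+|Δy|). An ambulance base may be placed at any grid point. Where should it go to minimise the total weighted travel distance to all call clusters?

Manhattan distance separates: Σwᵢ(|x−xᵢ|+|y−yᵢ|) = Σwᵢ|x−xᵢ| + Σwᵢ|y−yᵢ|, so x and y are optimised independently as 1-D weighted medians.
Total weight W = 283; half = 141.5.
x-coordinate, sorted with cumulative weight:
  x=1 (Epsilon, w=25) cum 25
  x=1 (Zeta, w=80) cum 105
  x=5 (Theta, w=6) cum 111
  x=8 (Alpha, w=30) cum 141
  x=8 (Delta, w=6) cum 147  ← median
  x=15 (Beta, w=120) cum 267
  x=15 (Gamma, w=4) cum 271
  x=24 (Eta, w=12) cum 283
⇒ x* = 8
y-coordinate, sorted with cumulative weight:
  y=0 (Zeta, w=80) cum 80
  y=4 (Alpha, w=30) cum 110
  y=9 (Delta, w=6) cum 116
  y=12 (Gamma, w=4) cum 120
  y=12 (Eta, w=12) cum 132
  y=19 (Theta, w=6) cum 138
  y=24 (Beta, w=120) cum 258  ← median
  y=24 (Epsilon, w=25) cum 283
⇒ y* = 24

(8, 24)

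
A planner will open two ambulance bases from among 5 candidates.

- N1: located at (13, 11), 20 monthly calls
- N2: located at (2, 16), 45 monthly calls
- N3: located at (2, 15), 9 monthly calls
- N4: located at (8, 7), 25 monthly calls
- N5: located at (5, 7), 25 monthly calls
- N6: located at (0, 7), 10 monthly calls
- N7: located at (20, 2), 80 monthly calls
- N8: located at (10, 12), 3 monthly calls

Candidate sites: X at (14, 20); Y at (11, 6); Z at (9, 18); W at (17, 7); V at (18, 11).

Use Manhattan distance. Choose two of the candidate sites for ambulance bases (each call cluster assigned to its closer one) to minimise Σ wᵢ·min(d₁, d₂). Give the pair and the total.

{Z, W}, total 2011

Evaluate every pair (each demand assigned to the nearer of the two):
  {Z, W}: total = 2011
  {Y, Z}: total = 2091
  {Y, W}: total = 2213
  {Z, V}: total = 2371
  {X, W}: total = 2404
  {Y, V}: total = 2413
  {X, Y}: total = 2469
  {W, V}: total = 2587
  {X, V}: total = 2875
  {X, Z}: total = 3511
Best pair: {Z, W} with total 2011.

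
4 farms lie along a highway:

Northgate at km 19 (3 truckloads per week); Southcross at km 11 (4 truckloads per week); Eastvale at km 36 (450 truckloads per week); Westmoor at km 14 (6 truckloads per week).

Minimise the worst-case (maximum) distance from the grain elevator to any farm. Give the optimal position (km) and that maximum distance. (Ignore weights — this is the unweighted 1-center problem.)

The 1-center on a line is the midpoint of the two extreme points: leftmost at 11, rightmost at 36.
Optimal location = (11 + 36)/2 = 23.5; maximum distance = (36 − 11)/2 = 12.5.

location 23.5, max distance 12.5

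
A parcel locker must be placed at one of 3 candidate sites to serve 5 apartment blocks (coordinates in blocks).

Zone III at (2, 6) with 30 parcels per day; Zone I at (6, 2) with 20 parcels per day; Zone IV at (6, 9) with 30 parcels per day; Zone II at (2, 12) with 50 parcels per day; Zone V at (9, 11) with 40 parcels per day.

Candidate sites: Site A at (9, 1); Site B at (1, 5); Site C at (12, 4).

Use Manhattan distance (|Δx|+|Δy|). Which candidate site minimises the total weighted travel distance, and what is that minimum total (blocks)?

Total weighted distance at each candidate:
  Site A (9, 1): total = 2070
  Site B (1, 5): total = 1450
  Site C (12, 4): total = 2150
Minimum is at Site B with total 1450 blocks.

Site B, total 1450 blocks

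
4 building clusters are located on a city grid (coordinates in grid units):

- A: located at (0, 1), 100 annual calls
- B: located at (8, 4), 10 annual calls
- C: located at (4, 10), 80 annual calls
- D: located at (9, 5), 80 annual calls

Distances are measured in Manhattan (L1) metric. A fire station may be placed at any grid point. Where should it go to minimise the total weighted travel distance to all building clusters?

(4, 5)

Manhattan distance separates: Σwᵢ(|x−xᵢ|+|y−yᵢ|) = Σwᵢ|x−xᵢ| + Σwᵢ|y−yᵢ|, so x and y are optimised independently as 1-D weighted medians.
Total weight W = 270; half = 135.
x-coordinate, sorted with cumulative weight:
  x=0 (A, w=100) cum 100
  x=4 (C, w=80) cum 180  ← median
  x=8 (B, w=10) cum 190
  x=9 (D, w=80) cum 270
⇒ x* = 4
y-coordinate, sorted with cumulative weight:
  y=1 (A, w=100) cum 100
  y=4 (B, w=10) cum 110
  y=5 (D, w=80) cum 190  ← median
  y=10 (C, w=80) cum 270
⇒ y* = 5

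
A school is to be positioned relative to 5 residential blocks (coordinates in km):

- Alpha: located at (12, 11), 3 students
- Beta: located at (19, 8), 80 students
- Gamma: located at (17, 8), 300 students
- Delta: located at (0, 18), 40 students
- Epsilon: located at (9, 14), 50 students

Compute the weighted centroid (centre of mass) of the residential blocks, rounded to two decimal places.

The minimiser of Σwᵢ‖p−pᵢ‖² is the weighted centroid p* = (Σwᵢpᵢ)/(Σwᵢ).
Σwᵢ = 473.
Σwᵢxᵢ = 3·12 + 80·19 + 300·17 + 40·0 + 50·9 = 7106.
Σwᵢyᵢ = 3·11 + 80·8 + 300·8 + 40·18 + 50·14 = 4493.
x* = 7106/473 = 15.02, y* = 4493/473 = 9.50.

(15.02, 9.50)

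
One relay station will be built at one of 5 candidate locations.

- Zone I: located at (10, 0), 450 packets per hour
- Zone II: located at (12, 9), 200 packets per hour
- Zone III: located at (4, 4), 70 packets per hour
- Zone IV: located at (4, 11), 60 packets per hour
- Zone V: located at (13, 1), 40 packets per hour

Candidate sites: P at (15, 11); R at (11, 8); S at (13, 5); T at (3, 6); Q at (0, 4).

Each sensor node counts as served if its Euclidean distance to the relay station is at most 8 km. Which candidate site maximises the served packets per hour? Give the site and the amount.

Coverage radius r = 8 km; a point is covered iff (Δx)²+(Δy)² ≤ 8² = 64.
  P (15, 11): covers {Zone II} → 200
  R (11, 8): covers {Zone II, Zone IV, Zone V} → 300
  S (13, 5): covers {Zone I, Zone II, Zone V} → 690
  T (3, 6): covers {Zone III, Zone IV} → 130
  Q (0, 4): covers {Zone III} → 70
Maximum coverage at S: 690 packets per hour.

S, covering 690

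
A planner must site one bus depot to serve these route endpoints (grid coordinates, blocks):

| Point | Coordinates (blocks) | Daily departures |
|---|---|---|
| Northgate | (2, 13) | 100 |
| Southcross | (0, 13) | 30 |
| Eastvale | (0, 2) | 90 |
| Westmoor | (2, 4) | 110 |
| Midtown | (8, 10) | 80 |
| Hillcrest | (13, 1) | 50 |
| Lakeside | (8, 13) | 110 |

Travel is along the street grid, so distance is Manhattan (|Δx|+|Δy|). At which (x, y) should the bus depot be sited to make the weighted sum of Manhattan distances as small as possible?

(2, 10)

Manhattan distance separates: Σwᵢ(|x−xᵢ|+|y−yᵢ|) = Σwᵢ|x−xᵢ| + Σwᵢ|y−yᵢ|, so x and y are optimised independently as 1-D weighted medians.
Total weight W = 570; half = 285.
x-coordinate, sorted with cumulative weight:
  x=0 (Southcross, w=30) cum 30
  x=0 (Eastvale, w=90) cum 120
  x=2 (Northgate, w=100) cum 220
  x=2 (Westmoor, w=110) cum 330  ← median
  x=8 (Midtown, w=80) cum 410
  x=8 (Lakeside, w=110) cum 520
  x=13 (Hillcrest, w=50) cum 570
⇒ x* = 2
y-coordinate, sorted with cumulative weight:
  y=1 (Hillcrest, w=50) cum 50
  y=2 (Eastvale, w=90) cum 140
  y=4 (Westmoor, w=110) cum 250
  y=10 (Midtown, w=80) cum 330  ← median
  y=13 (Northgate, w=100) cum 430
  y=13 (Southcross, w=30) cum 460
  y=13 (Lakeside, w=110) cum 570
⇒ y* = 10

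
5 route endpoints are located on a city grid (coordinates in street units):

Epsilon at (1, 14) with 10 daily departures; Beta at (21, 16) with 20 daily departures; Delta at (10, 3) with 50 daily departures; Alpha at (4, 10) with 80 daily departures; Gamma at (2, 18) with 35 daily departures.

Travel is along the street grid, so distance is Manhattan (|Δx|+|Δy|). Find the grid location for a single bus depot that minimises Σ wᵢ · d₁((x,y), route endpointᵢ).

Manhattan distance separates: Σwᵢ(|x−xᵢ|+|y−yᵢ|) = Σwᵢ|x−xᵢ| + Σwᵢ|y−yᵢ|, so x and y are optimised independently as 1-D weighted medians.
Total weight W = 195; half = 97.5.
x-coordinate, sorted with cumulative weight:
  x=1 (Epsilon, w=10) cum 10
  x=2 (Gamma, w=35) cum 45
  x=4 (Alpha, w=80) cum 125  ← median
  x=10 (Delta, w=50) cum 175
  x=21 (Beta, w=20) cum 195
⇒ x* = 4
y-coordinate, sorted with cumulative weight:
  y=3 (Delta, w=50) cum 50
  y=10 (Alpha, w=80) cum 130  ← median
  y=14 (Epsilon, w=10) cum 140
  y=16 (Beta, w=20) cum 160
  y=18 (Gamma, w=35) cum 195
⇒ y* = 10

(4, 10)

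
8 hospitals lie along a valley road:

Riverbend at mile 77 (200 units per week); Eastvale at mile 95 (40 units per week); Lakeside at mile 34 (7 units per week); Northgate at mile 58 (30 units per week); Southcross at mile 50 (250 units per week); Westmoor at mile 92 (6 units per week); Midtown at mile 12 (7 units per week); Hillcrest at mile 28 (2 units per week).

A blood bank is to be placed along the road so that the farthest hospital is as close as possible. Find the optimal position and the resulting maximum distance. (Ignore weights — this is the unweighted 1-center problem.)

The 1-center on a line is the midpoint of the two extreme points: leftmost at 12, rightmost at 95.
Optimal location = (12 + 95)/2 = 53.5; maximum distance = (95 − 12)/2 = 41.5.

location 53.5, max distance 41.5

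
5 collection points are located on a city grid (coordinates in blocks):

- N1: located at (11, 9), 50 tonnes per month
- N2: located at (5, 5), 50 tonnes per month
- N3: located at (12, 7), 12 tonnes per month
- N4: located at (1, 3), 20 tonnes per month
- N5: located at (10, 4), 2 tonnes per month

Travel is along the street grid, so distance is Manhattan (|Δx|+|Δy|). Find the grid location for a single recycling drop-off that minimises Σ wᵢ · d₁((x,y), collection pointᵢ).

(5, 5)

Manhattan distance separates: Σwᵢ(|x−xᵢ|+|y−yᵢ|) = Σwᵢ|x−xᵢ| + Σwᵢ|y−yᵢ|, so x and y are optimised independently as 1-D weighted medians.
Total weight W = 134; half = 67.
x-coordinate, sorted with cumulative weight:
  x=1 (N4, w=20) cum 20
  x=5 (N2, w=50) cum 70  ← median
  x=10 (N5, w=2) cum 72
  x=11 (N1, w=50) cum 122
  x=12 (N3, w=12) cum 134
⇒ x* = 5
y-coordinate, sorted with cumulative weight:
  y=3 (N4, w=20) cum 20
  y=4 (N5, w=2) cum 22
  y=5 (N2, w=50) cum 72  ← median
  y=7 (N3, w=12) cum 84
  y=9 (N1, w=50) cum 134
⇒ y* = 5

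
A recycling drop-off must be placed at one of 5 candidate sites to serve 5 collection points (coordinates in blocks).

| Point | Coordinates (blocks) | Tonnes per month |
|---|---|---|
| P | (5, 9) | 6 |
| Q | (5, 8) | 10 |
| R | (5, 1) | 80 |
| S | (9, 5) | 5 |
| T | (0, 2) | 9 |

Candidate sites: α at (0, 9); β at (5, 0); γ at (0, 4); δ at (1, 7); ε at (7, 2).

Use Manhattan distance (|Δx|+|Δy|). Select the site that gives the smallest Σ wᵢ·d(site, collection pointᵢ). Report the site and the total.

β, total 322 blocks

Total weighted distance at each candidate:
  α (0, 9): total = 1258
  β (5, 0): total = 322
  γ (0, 4): total = 858
  δ (1, 7): total = 990
  ε (7, 2): total = 462
Minimum is at β with total 322 blocks.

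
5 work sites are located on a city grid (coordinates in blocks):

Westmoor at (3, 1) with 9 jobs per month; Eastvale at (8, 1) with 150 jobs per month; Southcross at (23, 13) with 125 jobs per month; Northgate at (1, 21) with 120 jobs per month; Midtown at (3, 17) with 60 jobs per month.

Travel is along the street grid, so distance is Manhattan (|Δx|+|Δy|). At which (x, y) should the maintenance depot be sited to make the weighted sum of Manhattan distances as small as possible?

(8, 13)

Manhattan distance separates: Σwᵢ(|x−xᵢ|+|y−yᵢ|) = Σwᵢ|x−xᵢ| + Σwᵢ|y−yᵢ|, so x and y are optimised independently as 1-D weighted medians.
Total weight W = 464; half = 232.
x-coordinate, sorted with cumulative weight:
  x=1 (Northgate, w=120) cum 120
  x=3 (Westmoor, w=9) cum 129
  x=3 (Midtown, w=60) cum 189
  x=8 (Eastvale, w=150) cum 339  ← median
  x=23 (Southcross, w=125) cum 464
⇒ x* = 8
y-coordinate, sorted with cumulative weight:
  y=1 (Westmoor, w=9) cum 9
  y=1 (Eastvale, w=150) cum 159
  y=13 (Southcross, w=125) cum 284  ← median
  y=17 (Midtown, w=60) cum 344
  y=21 (Northgate, w=120) cum 464
⇒ y* = 13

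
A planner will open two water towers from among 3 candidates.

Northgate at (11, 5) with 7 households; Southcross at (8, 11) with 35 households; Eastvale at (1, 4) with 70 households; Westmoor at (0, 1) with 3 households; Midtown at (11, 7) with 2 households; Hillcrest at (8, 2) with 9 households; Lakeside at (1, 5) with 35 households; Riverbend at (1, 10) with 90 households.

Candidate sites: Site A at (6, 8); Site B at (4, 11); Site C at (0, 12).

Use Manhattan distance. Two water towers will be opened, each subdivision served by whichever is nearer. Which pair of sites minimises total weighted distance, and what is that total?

{Site A, Site C}, total 1528

Evaluate every pair (each demand assigned to the nearer of the two):
  {Site A, Site C}: total = 1528
  {Site B, Site C}: total = 1583
  {Site A, Site B}: total = 1589
Best pair: {Site A, Site C} with total 1528.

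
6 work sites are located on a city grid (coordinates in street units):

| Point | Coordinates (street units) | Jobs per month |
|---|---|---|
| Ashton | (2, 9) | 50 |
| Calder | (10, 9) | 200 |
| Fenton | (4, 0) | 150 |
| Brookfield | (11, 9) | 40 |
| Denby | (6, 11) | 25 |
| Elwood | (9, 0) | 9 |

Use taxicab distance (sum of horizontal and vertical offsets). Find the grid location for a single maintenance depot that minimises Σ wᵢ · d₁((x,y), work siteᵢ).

(10, 9)

Manhattan distance separates: Σwᵢ(|x−xᵢ|+|y−yᵢ|) = Σwᵢ|x−xᵢ| + Σwᵢ|y−yᵢ|, so x and y are optimised independently as 1-D weighted medians.
Total weight W = 474; half = 237.
x-coordinate, sorted with cumulative weight:
  x=2 (Ashton, w=50) cum 50
  x=4 (Fenton, w=150) cum 200
  x=6 (Denby, w=25) cum 225
  x=9 (Elwood, w=9) cum 234
  x=10 (Calder, w=200) cum 434  ← median
  x=11 (Brookfield, w=40) cum 474
⇒ x* = 10
y-coordinate, sorted with cumulative weight:
  y=0 (Fenton, w=150) cum 150
  y=0 (Elwood, w=9) cum 159
  y=9 (Ashton, w=50) cum 209
  y=9 (Calder, w=200) cum 409  ← median
  y=9 (Brookfield, w=40) cum 449
  y=11 (Denby, w=25) cum 474
⇒ y* = 9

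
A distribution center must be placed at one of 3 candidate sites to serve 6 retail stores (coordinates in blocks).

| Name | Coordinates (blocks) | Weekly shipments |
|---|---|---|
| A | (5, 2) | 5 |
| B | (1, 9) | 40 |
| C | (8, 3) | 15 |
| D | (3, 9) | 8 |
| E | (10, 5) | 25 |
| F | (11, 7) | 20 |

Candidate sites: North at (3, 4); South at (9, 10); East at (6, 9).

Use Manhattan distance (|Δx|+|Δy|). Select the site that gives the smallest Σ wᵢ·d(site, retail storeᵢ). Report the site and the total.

East, total 724 blocks

Total weighted distance at each candidate:
  North (3, 4): total = 850
  South (9, 10): total = 846
  East (6, 9): total = 724
Minimum is at East with total 724 blocks.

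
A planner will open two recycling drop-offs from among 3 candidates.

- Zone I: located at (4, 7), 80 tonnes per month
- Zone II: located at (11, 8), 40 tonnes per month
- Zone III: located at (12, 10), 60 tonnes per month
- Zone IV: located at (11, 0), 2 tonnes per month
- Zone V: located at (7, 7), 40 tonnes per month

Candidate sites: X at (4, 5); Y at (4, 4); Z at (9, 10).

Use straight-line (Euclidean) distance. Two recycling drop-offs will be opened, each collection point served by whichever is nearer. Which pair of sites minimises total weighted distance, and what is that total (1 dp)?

Evaluate every pair (each demand assigned to the nearer of the two):
  {X, Z}: total = 614.6
  {Y, Z}: total = 693.5
  {X, Y}: total = 1191.0
Best pair: {X, Z} with total 614.6.

{X, Z}, total 614.6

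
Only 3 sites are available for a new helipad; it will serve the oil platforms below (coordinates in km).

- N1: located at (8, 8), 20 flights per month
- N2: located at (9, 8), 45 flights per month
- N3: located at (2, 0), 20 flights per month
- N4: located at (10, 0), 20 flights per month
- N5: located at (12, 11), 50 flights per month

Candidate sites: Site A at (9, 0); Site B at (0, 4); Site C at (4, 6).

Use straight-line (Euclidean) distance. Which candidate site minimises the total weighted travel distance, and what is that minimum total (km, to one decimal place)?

Total weighted distance at each candidate:
  Site A (9, 0): total = 1251.3
  Site B (0, 4): total = 1621.6
  Site C (4, 6): total = 1099.7
Minimum is at Site C with total 1099.7 km.

Site C, total 1099.7 km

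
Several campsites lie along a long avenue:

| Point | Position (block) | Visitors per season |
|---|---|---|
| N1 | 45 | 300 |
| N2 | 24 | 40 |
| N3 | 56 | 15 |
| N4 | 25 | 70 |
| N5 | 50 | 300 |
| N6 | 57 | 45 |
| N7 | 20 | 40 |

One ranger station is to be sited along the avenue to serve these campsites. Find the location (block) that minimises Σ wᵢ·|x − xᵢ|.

x = 45

For a sum of weighted absolute distances on a line, the optimum is the weighted median (not the mean). Total weight W = 810; half-weight = 405.
Sort by position and accumulate weight:
  block 20 (N7, w=40) → cum 40
  block 24 (N2, w=40) → cum 80
  block 25 (N4, w=70) → cum 150
  block 45 (N1, w=300) → cum 450  ≥ 405 → median here
  block 50 (N5, w=300) → cum 750
  block 56 (N3, w=15) → cum 765
  block 57 (N6, w=45) → cum 810
Optimal location: block 45.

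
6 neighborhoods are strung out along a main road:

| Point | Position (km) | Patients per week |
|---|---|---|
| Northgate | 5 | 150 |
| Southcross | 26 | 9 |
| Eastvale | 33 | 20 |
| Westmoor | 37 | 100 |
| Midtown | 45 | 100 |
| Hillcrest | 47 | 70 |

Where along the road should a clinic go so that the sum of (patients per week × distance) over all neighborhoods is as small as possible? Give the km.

For a sum of weighted absolute distances on a line, the optimum is the weighted median (not the mean). Total weight W = 449; half-weight = 224.5.
Sort by position and accumulate weight:
  km 5 (Northgate, w=150) → cum 150
  km 26 (Southcross, w=9) → cum 159
  km 33 (Eastvale, w=20) → cum 179
  km 37 (Westmoor, w=100) → cum 279  ≥ 224.5 → median here
  km 45 (Midtown, w=100) → cum 379
  km 47 (Hillcrest, w=70) → cum 449
Optimal location: km 37.

x = 37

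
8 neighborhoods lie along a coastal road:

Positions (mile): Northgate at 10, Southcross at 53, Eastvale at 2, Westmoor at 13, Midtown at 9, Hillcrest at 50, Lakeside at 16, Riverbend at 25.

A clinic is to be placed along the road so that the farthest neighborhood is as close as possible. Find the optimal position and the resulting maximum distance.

The 1-center on a line is the midpoint of the two extreme points: leftmost at 2, rightmost at 53.
Optimal location = (2 + 53)/2 = 27.5; maximum distance = (53 − 2)/2 = 25.5.

location 27.5, max distance 25.5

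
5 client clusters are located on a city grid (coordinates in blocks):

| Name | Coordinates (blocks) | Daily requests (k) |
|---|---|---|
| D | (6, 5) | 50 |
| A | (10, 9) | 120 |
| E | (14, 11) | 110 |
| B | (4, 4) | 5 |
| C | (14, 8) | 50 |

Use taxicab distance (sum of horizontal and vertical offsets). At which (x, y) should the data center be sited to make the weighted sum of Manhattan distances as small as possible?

Manhattan distance separates: Σwᵢ(|x−xᵢ|+|y−yᵢ|) = Σwᵢ|x−xᵢ| + Σwᵢ|y−yᵢ|, so x and y are optimised independently as 1-D weighted medians.
Total weight W = 335; half = 167.5.
x-coordinate, sorted with cumulative weight:
  x=4 (B, w=5) cum 5
  x=6 (D, w=50) cum 55
  x=10 (A, w=120) cum 175  ← median
  x=14 (E, w=110) cum 285
  x=14 (C, w=50) cum 335
⇒ x* = 10
y-coordinate, sorted with cumulative weight:
  y=4 (B, w=5) cum 5
  y=5 (D, w=50) cum 55
  y=8 (C, w=50) cum 105
  y=9 (A, w=120) cum 225  ← median
  y=11 (E, w=110) cum 335
⇒ y* = 9

(10, 9)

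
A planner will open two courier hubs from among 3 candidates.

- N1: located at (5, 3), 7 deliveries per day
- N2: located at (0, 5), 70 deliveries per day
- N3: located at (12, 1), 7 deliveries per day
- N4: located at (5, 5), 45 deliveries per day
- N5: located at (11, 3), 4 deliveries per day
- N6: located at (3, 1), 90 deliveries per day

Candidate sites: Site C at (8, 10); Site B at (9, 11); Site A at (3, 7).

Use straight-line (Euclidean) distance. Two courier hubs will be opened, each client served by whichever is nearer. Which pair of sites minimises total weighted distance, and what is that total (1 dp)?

{Site C, Site A}, total 1050.4

Evaluate every pair (each demand assigned to the nearer of the two):
  {Site C, Site A}: total = 1050.4
  {Site B, Site A}: total = 1057.0
  {Site C, Site B}: total = 2002.1
Best pair: {Site C, Site A} with total 1050.4.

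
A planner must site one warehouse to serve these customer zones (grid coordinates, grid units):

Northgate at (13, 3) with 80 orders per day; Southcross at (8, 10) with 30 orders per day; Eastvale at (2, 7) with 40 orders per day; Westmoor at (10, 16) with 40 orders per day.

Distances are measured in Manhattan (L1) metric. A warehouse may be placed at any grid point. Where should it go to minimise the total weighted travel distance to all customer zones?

Manhattan distance separates: Σwᵢ(|x−xᵢ|+|y−yᵢ|) = Σwᵢ|x−xᵢ| + Σwᵢ|y−yᵢ|, so x and y are optimised independently as 1-D weighted medians.
Total weight W = 190; half = 95.
x-coordinate, sorted with cumulative weight:
  x=2 (Eastvale, w=40) cum 40
  x=8 (Southcross, w=30) cum 70
  x=10 (Westmoor, w=40) cum 110  ← median
  x=13 (Northgate, w=80) cum 190
⇒ x* = 10
y-coordinate, sorted with cumulative weight:
  y=3 (Northgate, w=80) cum 80
  y=7 (Eastvale, w=40) cum 120  ← median
  y=10 (Southcross, w=30) cum 150
  y=16 (Westmoor, w=40) cum 190
⇒ y* = 7

(10, 7)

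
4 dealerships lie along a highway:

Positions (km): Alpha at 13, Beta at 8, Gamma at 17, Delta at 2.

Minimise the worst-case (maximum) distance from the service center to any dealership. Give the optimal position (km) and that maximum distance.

The 1-center on a line is the midpoint of the two extreme points: leftmost at 2, rightmost at 17.
Optimal location = (2 + 17)/2 = 9.5; maximum distance = (17 − 2)/2 = 7.5.

location 9.5, max distance 7.5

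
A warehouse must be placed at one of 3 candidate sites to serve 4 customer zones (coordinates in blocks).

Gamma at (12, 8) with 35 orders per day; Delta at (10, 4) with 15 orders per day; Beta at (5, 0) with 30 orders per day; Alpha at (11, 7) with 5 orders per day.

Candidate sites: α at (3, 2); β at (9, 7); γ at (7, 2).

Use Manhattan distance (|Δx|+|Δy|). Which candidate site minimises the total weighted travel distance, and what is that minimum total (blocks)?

Total weighted distance at each candidate:
  α (3, 2): total = 845
  β (9, 7): total = 540
  γ (7, 2): total = 625
Minimum is at β with total 540 blocks.

β, total 540 blocks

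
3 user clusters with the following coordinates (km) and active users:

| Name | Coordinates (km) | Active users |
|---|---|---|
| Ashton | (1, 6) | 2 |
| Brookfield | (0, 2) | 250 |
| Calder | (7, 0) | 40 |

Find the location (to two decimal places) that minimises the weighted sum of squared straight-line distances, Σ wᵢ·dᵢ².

(0.97, 1.75)

The minimiser of Σwᵢ‖p−pᵢ‖² is the weighted centroid p* = (Σwᵢpᵢ)/(Σwᵢ).
Σwᵢ = 292.
Σwᵢxᵢ = 2·1 + 250·0 + 40·7 = 282.
Σwᵢyᵢ = 2·6 + 250·2 + 40·0 = 512.
x* = 282/292 = 0.97, y* = 512/292 = 1.75.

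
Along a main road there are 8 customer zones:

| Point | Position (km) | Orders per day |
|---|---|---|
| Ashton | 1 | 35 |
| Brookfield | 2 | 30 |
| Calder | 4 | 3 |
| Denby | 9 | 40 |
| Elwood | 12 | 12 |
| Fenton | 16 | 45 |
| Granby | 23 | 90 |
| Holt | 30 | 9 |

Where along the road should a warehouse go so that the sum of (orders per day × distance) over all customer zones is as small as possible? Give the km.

For a sum of weighted absolute distances on a line, the optimum is the weighted median (not the mean). Total weight W = 264; half-weight = 132.
Sort by position and accumulate weight:
  km 1 (Ashton, w=35) → cum 35
  km 2 (Brookfield, w=30) → cum 65
  km 4 (Calder, w=3) → cum 68
  km 9 (Denby, w=40) → cum 108
  km 12 (Elwood, w=12) → cum 120
  km 16 (Fenton, w=45) → cum 165  ≥ 132 → median here
  km 23 (Granby, w=90) → cum 255
  km 30 (Holt, w=9) → cum 264
Optimal location: km 16.

x = 16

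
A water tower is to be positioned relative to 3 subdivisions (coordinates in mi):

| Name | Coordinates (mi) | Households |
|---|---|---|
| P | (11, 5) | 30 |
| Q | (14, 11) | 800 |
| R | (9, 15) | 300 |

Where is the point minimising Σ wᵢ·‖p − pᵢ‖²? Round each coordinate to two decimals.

(12.59, 11.90)

The minimiser of Σwᵢ‖p−pᵢ‖² is the weighted centroid p* = (Σwᵢpᵢ)/(Σwᵢ).
Σwᵢ = 1130.
Σwᵢxᵢ = 30·11 + 800·14 + 300·9 = 14230.
Σwᵢyᵢ = 30·5 + 800·11 + 300·15 = 13450.
x* = 14230/1130 = 12.59, y* = 13450/1130 = 11.90.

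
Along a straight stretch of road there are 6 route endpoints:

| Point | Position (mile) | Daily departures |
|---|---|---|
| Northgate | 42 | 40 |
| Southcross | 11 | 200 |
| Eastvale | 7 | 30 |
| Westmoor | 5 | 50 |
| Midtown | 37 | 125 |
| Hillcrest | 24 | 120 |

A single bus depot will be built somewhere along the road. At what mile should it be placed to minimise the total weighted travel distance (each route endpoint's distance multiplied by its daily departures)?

x = 24

For a sum of weighted absolute distances on a line, the optimum is the weighted median (not the mean). Total weight W = 565; half-weight = 282.5.
Sort by position and accumulate weight:
  mile 5 (Westmoor, w=50) → cum 50
  mile 7 (Eastvale, w=30) → cum 80
  mile 11 (Southcross, w=200) → cum 280
  mile 24 (Hillcrest, w=120) → cum 400  ≥ 282.5 → median here
  mile 37 (Midtown, w=125) → cum 525
  mile 42 (Northgate, w=40) → cum 565
Optimal location: mile 24.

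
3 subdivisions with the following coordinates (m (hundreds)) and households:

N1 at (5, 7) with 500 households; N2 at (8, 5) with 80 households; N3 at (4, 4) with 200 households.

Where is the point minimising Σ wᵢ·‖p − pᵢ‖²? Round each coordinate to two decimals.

The minimiser of Σwᵢ‖p−pᵢ‖² is the weighted centroid p* = (Σwᵢpᵢ)/(Σwᵢ).
Σwᵢ = 780.
Σwᵢxᵢ = 500·5 + 80·8 + 200·4 = 3940.
Σwᵢyᵢ = 500·7 + 80·5 + 200·4 = 4700.
x* = 3940/780 = 5.05, y* = 4700/780 = 6.03.

(5.05, 6.03)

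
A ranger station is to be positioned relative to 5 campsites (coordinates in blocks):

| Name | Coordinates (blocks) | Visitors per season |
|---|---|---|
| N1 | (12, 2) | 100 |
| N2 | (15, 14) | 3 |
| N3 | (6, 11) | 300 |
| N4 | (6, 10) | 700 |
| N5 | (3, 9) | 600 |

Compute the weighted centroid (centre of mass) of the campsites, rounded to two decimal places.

The minimiser of Σwᵢ‖p−pᵢ‖² is the weighted centroid p* = (Σwᵢpᵢ)/(Σwᵢ).
Σwᵢ = 1703.
Σwᵢxᵢ = 100·12 + 3·15 + 300·6 + 700·6 + 600·3 = 9045.
Σwᵢyᵢ = 100·2 + 3·14 + 300·11 + 700·10 + 600·9 = 15942.
x* = 9045/1703 = 5.31, y* = 15942/1703 = 9.36.

(5.31, 9.36)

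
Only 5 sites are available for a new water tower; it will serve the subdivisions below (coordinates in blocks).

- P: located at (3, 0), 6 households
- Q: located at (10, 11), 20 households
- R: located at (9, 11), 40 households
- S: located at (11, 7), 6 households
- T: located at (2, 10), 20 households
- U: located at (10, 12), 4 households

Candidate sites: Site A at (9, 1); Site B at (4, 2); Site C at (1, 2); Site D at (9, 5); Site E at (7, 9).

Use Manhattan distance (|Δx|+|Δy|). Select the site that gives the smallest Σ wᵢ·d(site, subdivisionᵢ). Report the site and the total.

Site E, total 518 blocks

Total weighted distance at each candidate:
  Site A (9, 1): total = 1078
  Site B (4, 2): total = 1214
  Site C (1, 2): total = 1410
  Site D (9, 5): total = 742
  Site E (7, 9): total = 518
Minimum is at Site E with total 518 blocks.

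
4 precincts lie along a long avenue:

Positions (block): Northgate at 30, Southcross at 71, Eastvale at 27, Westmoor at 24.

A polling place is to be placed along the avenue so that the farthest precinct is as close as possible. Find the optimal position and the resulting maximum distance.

location 47.5, max distance 23.5

The 1-center on a line is the midpoint of the two extreme points: leftmost at 24, rightmost at 71.
Optimal location = (24 + 71)/2 = 47.5; maximum distance = (71 − 24)/2 = 23.5.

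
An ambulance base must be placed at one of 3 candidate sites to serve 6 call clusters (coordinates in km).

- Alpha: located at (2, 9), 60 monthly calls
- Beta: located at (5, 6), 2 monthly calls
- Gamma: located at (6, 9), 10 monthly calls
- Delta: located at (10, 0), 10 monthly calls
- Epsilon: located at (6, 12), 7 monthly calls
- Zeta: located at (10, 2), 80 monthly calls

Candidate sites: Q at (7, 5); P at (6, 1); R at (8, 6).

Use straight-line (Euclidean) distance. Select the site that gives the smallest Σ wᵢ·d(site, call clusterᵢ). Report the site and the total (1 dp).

Total weighted distance at each candidate:
  Q (7, 5): total = 877.1
  P (6, 1): total = 1074.9
  R (8, 6): total = 909.8
Minimum is at Q with total 877.1 km.

Q, total 877.1 km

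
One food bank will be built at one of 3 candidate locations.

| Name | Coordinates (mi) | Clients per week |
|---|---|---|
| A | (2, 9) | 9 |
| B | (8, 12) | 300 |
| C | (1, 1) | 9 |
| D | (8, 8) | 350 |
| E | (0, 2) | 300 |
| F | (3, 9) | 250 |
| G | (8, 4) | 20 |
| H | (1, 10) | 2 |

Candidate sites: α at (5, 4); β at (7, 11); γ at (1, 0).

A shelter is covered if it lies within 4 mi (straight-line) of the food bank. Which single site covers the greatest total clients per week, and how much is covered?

β, covering 650

Coverage radius r = 4 mi; a point is covered iff (Δx)²+(Δy)² ≤ 4² = 16.
  α (5, 4): covers {G} → 20
  β (7, 11): covers {B, D} → 650
  γ (1, 0): covers {C, E} → 309
Maximum coverage at β: 650 clients per week.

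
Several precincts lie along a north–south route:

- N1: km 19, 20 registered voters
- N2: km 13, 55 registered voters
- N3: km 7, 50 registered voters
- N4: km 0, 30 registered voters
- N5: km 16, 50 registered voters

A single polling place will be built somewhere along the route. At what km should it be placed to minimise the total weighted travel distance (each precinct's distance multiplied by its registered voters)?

x = 13

For a sum of weighted absolute distances on a line, the optimum is the weighted median (not the mean). Total weight W = 205; half-weight = 102.5.
Sort by position and accumulate weight:
  km 0 (N4, w=30) → cum 30
  km 7 (N3, w=50) → cum 80
  km 13 (N2, w=55) → cum 135  ≥ 102.5 → median here
  km 16 (N5, w=50) → cum 185
  km 19 (N1, w=20) → cum 205
Optimal location: km 13.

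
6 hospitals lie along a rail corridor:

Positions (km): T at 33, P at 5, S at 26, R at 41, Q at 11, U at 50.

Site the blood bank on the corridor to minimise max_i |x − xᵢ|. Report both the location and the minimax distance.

The 1-center on a line is the midpoint of the two extreme points: leftmost at 5, rightmost at 50.
Optimal location = (5 + 50)/2 = 27.5; maximum distance = (50 − 5)/2 = 22.5.

location 27.5, max distance 22.5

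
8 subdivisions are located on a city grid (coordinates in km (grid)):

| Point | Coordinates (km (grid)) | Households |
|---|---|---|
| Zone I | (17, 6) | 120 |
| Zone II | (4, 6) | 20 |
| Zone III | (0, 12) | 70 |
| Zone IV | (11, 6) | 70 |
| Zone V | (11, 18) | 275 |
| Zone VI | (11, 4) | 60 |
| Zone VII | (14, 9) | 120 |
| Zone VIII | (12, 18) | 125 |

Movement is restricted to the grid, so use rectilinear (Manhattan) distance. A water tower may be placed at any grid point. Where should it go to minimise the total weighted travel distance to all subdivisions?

(11, 12)

Manhattan distance separates: Σwᵢ(|x−xᵢ|+|y−yᵢ|) = Σwᵢ|x−xᵢ| + Σwᵢ|y−yᵢ|, so x and y are optimised independently as 1-D weighted medians.
Total weight W = 860; half = 430.
x-coordinate, sorted with cumulative weight:
  x=0 (Zone III, w=70) cum 70
  x=4 (Zone II, w=20) cum 90
  x=11 (Zone IV, w=70) cum 160
  x=11 (Zone V, w=275) cum 435  ← median
  x=11 (Zone VI, w=60) cum 495
  x=12 (Zone VIII, w=125) cum 620
  x=14 (Zone VII, w=120) cum 740
  x=17 (Zone I, w=120) cum 860
⇒ x* = 11
y-coordinate, sorted with cumulative weight:
  y=4 (Zone VI, w=60) cum 60
  y=6 (Zone I, w=120) cum 180
  y=6 (Zone II, w=20) cum 200
  y=6 (Zone IV, w=70) cum 270
  y=9 (Zone VII, w=120) cum 390
  y=12 (Zone III, w=70) cum 460  ← median
  y=18 (Zone V, w=275) cum 735
  y=18 (Zone VIII, w=125) cum 860
⇒ y* = 12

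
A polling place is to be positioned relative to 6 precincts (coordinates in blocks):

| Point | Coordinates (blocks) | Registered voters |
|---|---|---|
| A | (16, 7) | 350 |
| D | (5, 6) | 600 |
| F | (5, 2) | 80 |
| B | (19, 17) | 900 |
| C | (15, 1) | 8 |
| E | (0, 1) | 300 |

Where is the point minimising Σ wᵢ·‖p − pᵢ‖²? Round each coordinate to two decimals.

(11.72, 9.75)

The minimiser of Σwᵢ‖p−pᵢ‖² is the weighted centroid p* = (Σwᵢpᵢ)/(Σwᵢ).
Σwᵢ = 2238.
Σwᵢxᵢ = 350·16 + 600·5 + 80·5 + 900·19 + 8·15 + 300·0 = 26220.
Σwᵢyᵢ = 350·7 + 600·6 + 80·2 + 900·17 + 8·1 + 300·1 = 21818.
x* = 26220/2238 = 11.72, y* = 21818/2238 = 9.75.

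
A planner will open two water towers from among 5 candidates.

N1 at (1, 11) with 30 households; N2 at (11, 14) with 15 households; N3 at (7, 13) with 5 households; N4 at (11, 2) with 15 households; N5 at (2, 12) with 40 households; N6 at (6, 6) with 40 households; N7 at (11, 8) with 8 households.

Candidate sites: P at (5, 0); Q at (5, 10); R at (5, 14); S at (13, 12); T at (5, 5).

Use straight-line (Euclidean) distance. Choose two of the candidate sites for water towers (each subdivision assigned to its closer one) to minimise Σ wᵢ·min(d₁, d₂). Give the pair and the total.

{Q, T}, total 601.9

Evaluate every pair (each demand assigned to the nearer of the two):
  {Q, T}: total = 601.9
  {R, T}: total = 606.3
  {Q, S}: total = 679.1
  {P, Q}: total = 704.5
  {Q, R}: total = 734.6
  {S, T}: total = 786.8
  {P, R}: total = 801.5
  {R, S}: total = 859.1
  {P, T}: total = 929.5
  {P, S}: total = 1237.9
Best pair: {Q, T} with total 601.9.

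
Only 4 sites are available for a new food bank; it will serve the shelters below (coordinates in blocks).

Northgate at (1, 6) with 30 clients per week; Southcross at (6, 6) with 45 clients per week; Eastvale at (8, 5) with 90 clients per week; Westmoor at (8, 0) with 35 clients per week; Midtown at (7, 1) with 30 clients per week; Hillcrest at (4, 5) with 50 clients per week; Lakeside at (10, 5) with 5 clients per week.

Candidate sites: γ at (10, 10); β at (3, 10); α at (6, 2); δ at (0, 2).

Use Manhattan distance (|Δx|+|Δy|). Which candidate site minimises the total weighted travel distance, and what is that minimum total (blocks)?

α, total 1385 blocks

Total weighted distance at each candidate:
  γ (10, 10): total = 2735
  β (3, 10): total = 2670
  α (6, 2): total = 1385
  δ (0, 2): total = 2595
Minimum is at α with total 1385 blocks.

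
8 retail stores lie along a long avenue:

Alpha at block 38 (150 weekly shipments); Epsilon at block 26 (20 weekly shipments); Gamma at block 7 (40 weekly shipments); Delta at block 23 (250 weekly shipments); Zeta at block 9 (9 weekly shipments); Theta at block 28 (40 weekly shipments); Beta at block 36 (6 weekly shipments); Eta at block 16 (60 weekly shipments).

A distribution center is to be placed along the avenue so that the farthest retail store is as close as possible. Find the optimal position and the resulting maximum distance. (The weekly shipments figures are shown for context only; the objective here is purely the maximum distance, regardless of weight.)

The 1-center on a line is the midpoint of the two extreme points: leftmost at 7, rightmost at 38.
Optimal location = (7 + 38)/2 = 22.5; maximum distance = (38 − 7)/2 = 15.5.

location 22.5, max distance 15.5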